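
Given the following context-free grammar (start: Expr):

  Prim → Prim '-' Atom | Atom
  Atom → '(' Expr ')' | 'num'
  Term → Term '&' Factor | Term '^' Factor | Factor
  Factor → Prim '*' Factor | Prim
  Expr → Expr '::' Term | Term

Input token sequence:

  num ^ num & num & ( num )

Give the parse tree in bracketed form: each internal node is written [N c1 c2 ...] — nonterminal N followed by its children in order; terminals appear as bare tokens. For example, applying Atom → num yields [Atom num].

[Expr [Term [Term [Term [Term [Factor [Prim [Atom num]]]] ^ [Factor [Prim [Atom num]]]] & [Factor [Prim [Atom num]]]] & [Factor [Prim [Atom ( [Expr [Term [Factor [Prim [Atom num]]]]] )]]]]]

Expr
Term
Term & Factor
Term & Factor & Factor
Term ^ Factor & Factor & Factor
Factor ^ Factor & Factor & Factor
Prim ^ Factor & Factor & Factor
Atom ^ Factor & Factor & Factor
num ^ Factor & Factor & Factor
num ^ Prim & Factor & Factor
num ^ Atom & Factor & Factor
num ^ num & Factor & Factor
num ^ num & Prim & Factor
num ^ num & Atom & Factor
num ^ num & num & Factor
num ^ num & num & Prim
num ^ num & num & Atom
num ^ num & num & ( Expr )
num ^ num & num & ( Term )
num ^ num & num & ( Factor )
num ^ num & num & ( Prim )
num ^ num & num & ( Atom )
num ^ num & num & ( num )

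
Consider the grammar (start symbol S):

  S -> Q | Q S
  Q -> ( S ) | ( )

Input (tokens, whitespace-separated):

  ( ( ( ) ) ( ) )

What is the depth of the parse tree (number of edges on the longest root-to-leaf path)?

6

[S [Q ( [S [Q ( [S [Q ( )]] )] [S [Q ( )]]] )]]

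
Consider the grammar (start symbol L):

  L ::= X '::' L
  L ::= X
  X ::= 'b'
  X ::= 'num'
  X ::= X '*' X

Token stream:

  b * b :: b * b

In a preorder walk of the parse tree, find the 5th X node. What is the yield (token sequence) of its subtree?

[L [X [X b] * [X b]] :: [L [X [X b] * [X b]]]]

b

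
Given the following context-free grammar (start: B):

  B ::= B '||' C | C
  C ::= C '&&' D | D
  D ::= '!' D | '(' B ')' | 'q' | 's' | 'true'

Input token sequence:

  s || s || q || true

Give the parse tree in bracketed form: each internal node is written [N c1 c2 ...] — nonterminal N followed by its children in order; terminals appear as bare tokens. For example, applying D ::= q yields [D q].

B
B || C
B || C || C
B || C || C || C
C || C || C || C
D || C || C || C
s || C || C || C
s || D || C || C
s || s || C || C
s || s || D || C
s || s || q || C
s || s || q || D
s || s || q || true

[B [B [B [B [C [D s]]] || [C [D s]]] || [C [D q]]] || [C [D true]]]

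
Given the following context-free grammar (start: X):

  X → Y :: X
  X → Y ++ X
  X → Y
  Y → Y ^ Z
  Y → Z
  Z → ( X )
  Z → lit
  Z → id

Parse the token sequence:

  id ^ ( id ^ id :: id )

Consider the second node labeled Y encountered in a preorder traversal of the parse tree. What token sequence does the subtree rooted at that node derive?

id

[X [Y [Y [Z id]] ^ [Z ( [X [Y [Y [Z id]] ^ [Z id]] :: [X [Y [Z id]]]] )]]]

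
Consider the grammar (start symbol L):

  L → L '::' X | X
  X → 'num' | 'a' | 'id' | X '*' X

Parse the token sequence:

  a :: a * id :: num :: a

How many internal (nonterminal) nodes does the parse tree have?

[L [L [L [L [X a]] :: [X [X a] * [X id]]] :: [X num]] :: [X a]]

10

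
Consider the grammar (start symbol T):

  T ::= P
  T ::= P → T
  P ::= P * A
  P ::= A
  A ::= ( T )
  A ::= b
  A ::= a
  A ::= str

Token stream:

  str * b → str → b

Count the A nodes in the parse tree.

4

[T [P [P [A str]] * [A b]] → [T [P [A str]] → [T [P [A b]]]]]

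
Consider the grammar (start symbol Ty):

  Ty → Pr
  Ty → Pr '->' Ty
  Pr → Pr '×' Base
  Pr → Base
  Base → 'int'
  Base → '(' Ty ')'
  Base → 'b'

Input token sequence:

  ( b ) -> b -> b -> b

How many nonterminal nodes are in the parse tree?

15

[Ty [Pr [Base ( [Ty [Pr [Base b]]] )]] -> [Ty [Pr [Base b]] -> [Ty [Pr [Base b]] -> [Ty [Pr [Base b]]]]]]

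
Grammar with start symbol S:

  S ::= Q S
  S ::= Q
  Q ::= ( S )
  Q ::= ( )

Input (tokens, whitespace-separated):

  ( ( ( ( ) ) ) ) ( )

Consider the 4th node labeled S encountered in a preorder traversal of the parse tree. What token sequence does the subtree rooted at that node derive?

[S [Q ( [S [Q ( [S [Q ( [S [Q ( )]] )]] )]] )] [S [Q ( )]]]

( )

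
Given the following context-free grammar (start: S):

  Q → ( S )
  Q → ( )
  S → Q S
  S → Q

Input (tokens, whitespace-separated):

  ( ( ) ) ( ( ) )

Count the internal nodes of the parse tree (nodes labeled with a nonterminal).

8

[S [Q ( [S [Q ( )]] )] [S [Q ( [S [Q ( )]] )]]]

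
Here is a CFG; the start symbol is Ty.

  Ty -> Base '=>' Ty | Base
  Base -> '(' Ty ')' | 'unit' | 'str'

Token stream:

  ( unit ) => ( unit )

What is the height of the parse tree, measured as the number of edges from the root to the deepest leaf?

5

[Ty [Base ( [Ty [Base unit]] )] => [Ty [Base ( [Ty [Base unit]] )]]]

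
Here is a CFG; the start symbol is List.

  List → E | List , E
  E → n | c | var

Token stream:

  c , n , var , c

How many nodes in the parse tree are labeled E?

4

[List [List [List [List [E c]] , [E n]] , [E var]] , [E c]]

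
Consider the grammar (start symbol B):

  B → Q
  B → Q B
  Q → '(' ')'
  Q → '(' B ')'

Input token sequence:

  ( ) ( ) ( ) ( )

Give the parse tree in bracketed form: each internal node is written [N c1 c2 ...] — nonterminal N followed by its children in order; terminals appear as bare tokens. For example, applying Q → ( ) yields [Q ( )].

[B [Q ( )] [B [Q ( )] [B [Q ( )] [B [Q ( )]]]]]

B
Q B
( ) B
( ) Q B
( ) ( ) B
( ) ( ) Q B
( ) ( ) ( ) B
( ) ( ) ( ) Q
( ) ( ) ( ) ( )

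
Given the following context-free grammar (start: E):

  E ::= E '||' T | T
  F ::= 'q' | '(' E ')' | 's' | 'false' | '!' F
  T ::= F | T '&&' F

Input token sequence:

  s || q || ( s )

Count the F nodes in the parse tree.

[E [E [E [T [F s]]] || [T [F q]]] || [T [F ( [E [T [F s]]] )]]]

4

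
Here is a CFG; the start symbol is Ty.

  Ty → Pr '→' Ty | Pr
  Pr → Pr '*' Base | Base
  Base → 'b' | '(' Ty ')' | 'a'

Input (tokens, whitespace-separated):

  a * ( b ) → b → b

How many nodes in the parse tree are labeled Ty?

4

[Ty [Pr [Pr [Base a]] * [Base ( [Ty [Pr [Base b]]] )]] → [Ty [Pr [Base b]] → [Ty [Pr [Base b]]]]]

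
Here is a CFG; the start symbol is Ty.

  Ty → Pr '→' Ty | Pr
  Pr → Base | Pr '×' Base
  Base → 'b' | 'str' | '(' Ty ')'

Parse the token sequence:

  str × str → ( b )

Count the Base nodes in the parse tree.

[Ty [Pr [Pr [Base str]] × [Base str]] → [Ty [Pr [Base ( [Ty [Pr [Base b]]] )]]]]

4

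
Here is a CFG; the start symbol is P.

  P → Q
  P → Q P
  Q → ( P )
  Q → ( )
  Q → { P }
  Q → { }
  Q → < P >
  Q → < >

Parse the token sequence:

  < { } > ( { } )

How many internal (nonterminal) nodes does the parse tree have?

[P [Q < [P [Q { }]] >] [P [Q ( [P [Q { }]] )]]]

8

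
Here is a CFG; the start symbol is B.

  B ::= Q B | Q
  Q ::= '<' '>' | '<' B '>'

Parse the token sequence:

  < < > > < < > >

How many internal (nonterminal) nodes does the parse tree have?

8

[B [Q < [B [Q < >]] >] [B [Q < [B [Q < >]] >]]]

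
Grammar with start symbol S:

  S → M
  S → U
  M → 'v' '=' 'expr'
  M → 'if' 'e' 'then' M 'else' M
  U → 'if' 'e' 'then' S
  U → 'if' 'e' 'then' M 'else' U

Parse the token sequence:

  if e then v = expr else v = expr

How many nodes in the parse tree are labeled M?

[S [M if e then [M v = expr] else [M v = expr]]]

3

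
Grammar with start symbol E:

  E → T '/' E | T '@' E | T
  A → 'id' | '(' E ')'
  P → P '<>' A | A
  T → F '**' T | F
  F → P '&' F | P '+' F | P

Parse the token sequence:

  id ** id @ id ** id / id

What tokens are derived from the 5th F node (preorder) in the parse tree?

id

[E [T [F [P [A id]]] ** [T [F [P [A id]]]]] @ [E [T [F [P [A id]]] ** [T [F [P [A id]]]]] / [E [T [F [P [A id]]]]]]]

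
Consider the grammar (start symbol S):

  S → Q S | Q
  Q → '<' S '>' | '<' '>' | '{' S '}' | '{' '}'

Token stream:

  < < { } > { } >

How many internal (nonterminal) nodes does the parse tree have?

[S [Q < [S [Q < [S [Q { }]] >] [S [Q { }]]] >]]

8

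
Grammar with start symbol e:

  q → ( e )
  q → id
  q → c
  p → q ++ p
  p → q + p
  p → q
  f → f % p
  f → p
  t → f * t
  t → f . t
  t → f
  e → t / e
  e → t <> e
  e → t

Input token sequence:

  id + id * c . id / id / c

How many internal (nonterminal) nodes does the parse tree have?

[e [t [f [p [q id] + [p [q id]]]] * [t [f [p [q c]]] . [t [f [p [q id]]]]]] / [e [t [f [p [q id]]]] / [e [t [f [p [q c]]]]]]]

25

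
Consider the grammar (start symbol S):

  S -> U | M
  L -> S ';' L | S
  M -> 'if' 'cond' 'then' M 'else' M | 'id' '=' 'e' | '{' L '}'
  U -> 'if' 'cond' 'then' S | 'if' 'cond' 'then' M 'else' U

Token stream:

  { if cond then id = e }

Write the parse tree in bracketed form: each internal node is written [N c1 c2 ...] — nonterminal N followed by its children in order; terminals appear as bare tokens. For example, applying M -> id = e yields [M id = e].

[S [M { [L [S [U if cond then [S [M id = e]]]]] }]]

S
M
{ L }
{ S }
{ U }
{ if cond then S }
{ if cond then M }
{ if cond then id = e }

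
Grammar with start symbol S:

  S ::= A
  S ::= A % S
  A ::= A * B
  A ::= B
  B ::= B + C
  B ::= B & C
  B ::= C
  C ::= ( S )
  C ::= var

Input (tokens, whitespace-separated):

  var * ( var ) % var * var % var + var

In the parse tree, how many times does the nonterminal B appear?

7

[S [A [A [B [C var]]] * [B [C ( [S [A [B [C var]]]] )]]] % [S [A [A [B [C var]]] * [B [C var]]] % [S [A [B [B [C var]] + [C var]]]]]]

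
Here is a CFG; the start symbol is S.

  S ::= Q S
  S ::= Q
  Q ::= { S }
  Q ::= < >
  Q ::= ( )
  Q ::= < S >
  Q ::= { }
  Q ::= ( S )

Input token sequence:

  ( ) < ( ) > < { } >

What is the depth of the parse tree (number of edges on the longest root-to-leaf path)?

6

[S [Q ( )] [S [Q < [S [Q ( )]] >] [S [Q < [S [Q { }]] >]]]]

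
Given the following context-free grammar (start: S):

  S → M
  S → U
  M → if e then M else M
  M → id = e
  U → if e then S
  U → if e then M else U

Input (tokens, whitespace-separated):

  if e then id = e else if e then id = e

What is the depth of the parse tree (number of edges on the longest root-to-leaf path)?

[S [U if e then [M id = e] else [U if e then [S [M id = e]]]]]

5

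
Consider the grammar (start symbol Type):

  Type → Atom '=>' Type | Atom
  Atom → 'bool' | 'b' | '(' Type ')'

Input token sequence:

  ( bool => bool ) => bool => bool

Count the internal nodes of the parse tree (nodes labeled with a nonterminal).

[Type [Atom ( [Type [Atom bool] => [Type [Atom bool]]] )] => [Type [Atom bool] => [Type [Atom bool]]]]

10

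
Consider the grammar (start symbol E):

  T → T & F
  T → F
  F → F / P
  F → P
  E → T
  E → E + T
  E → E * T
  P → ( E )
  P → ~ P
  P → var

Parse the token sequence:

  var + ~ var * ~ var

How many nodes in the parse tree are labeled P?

5

[E [E [E [T [F [P var]]]] + [T [F [P ~ [P var]]]]] * [T [F [P ~ [P var]]]]]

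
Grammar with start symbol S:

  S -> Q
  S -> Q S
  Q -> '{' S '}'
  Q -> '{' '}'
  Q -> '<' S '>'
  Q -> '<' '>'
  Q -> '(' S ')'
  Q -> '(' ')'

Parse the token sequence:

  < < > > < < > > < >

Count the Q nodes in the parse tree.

5

[S [Q < [S [Q < >]] >] [S [Q < [S [Q < >]] >] [S [Q < >]]]]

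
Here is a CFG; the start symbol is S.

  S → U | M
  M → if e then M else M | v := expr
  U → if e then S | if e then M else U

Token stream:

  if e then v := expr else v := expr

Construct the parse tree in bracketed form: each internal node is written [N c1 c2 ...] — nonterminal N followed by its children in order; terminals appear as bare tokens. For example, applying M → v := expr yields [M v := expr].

[S [M if e then [M v := expr] else [M v := expr]]]

S
M
if e then M else M
if e then v := expr else M
if e then v := expr else v := expr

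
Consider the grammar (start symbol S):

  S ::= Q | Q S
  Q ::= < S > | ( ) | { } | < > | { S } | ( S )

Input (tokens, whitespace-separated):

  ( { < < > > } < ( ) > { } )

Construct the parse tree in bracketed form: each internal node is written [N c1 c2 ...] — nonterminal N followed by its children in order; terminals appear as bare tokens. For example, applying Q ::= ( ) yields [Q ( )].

S
Q
( S )
( Q S )
( { S } S )
( { Q } S )
( { < S > } S )
( { < Q > } S )
( { < < > > } S )
( { < < > > } Q S )
( { < < > > } < S > S )
( { < < > > } < Q > S )
( { < < > > } < ( ) > S )
( { < < > > } < ( ) > Q )
( { < < > > } < ( ) > { } )

[S [Q ( [S [Q { [S [Q < [S [Q < >]] >]] }] [S [Q < [S [Q ( )]] >] [S [Q { }]]]] )]]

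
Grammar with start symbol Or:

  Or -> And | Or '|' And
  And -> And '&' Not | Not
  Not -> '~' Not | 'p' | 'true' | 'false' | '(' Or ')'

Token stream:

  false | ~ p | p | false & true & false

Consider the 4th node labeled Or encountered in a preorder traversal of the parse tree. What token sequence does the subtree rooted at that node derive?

[Or [Or [Or [Or [And [Not false]]] | [And [Not ~ [Not p]]]] | [And [Not p]]] | [And [And [And [Not false]] & [Not true]] & [Not false]]]

false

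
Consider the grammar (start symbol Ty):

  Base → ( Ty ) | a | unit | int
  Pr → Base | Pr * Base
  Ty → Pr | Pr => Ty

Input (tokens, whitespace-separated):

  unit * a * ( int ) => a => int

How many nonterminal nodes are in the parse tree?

16

[Ty [Pr [Pr [Pr [Base unit]] * [Base a]] * [Base ( [Ty [Pr [Base int]]] )]] => [Ty [Pr [Base a]] => [Ty [Pr [Base int]]]]]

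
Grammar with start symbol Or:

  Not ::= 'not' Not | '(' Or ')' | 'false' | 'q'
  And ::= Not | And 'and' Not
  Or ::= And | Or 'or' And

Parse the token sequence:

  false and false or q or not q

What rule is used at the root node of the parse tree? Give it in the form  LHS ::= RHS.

Or ::= Or 'or' And

[Or [Or [Or [And [And [Not false]] and [Not false]]] or [And [Not q]]] or [And [Not not [Not q]]]]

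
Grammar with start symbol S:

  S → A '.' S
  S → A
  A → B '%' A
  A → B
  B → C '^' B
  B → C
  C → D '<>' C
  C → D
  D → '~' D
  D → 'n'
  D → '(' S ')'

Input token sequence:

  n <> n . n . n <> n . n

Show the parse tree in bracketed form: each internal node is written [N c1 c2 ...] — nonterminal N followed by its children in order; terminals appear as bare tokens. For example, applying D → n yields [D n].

[S [A [B [C [D n] <> [C [D n]]]]] . [S [A [B [C [D n]]]] . [S [A [B [C [D n] <> [C [D n]]]]] . [S [A [B [C [D n]]]]]]]]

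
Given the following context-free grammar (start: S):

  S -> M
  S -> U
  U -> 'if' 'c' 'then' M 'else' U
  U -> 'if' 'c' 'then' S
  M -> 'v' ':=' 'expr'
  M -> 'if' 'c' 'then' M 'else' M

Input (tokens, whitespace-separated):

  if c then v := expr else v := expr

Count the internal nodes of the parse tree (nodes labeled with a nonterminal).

4

[S [M if c then [M v := expr] else [M v := expr]]]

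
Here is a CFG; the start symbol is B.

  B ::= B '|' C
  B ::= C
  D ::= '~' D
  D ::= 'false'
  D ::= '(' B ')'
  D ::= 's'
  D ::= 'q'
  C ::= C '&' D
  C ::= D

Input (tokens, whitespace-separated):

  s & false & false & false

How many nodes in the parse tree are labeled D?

[B [C [C [C [C [D s]] & [D false]] & [D false]] & [D false]]]

4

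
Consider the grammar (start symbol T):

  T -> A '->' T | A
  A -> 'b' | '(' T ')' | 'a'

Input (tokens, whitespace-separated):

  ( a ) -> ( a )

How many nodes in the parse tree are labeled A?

4

[T [A ( [T [A a]] )] -> [T [A ( [T [A a]] )]]]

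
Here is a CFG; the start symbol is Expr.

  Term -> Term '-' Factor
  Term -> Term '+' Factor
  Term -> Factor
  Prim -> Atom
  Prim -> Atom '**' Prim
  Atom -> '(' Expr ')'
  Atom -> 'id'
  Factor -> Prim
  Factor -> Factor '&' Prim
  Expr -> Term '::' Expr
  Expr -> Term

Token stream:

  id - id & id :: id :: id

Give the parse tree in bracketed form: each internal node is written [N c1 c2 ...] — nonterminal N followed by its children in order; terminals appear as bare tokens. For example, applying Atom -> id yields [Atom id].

[Expr [Term [Term [Factor [Prim [Atom id]]]] - [Factor [Factor [Prim [Atom id]]] & [Prim [Atom id]]]] :: [Expr [Term [Factor [Prim [Atom id]]]] :: [Expr [Term [Factor [Prim [Atom id]]]]]]]

Expr
Term :: Expr
Term - Factor :: Expr
Factor - Factor :: Expr
Prim - Factor :: Expr
Atom - Factor :: Expr
id - Factor :: Expr
id - Factor & Prim :: Expr
id - Prim & Prim :: Expr
id - Atom & Prim :: Expr
id - id & Prim :: Expr
id - id & Atom :: Expr
id - id & id :: Expr
id - id & id :: Term :: Expr
id - id & id :: Factor :: Expr
id - id & id :: Prim :: Expr
id - id & id :: Atom :: Expr
id - id & id :: id :: Expr
id - id & id :: id :: Term
id - id & id :: id :: Factor
id - id & id :: id :: Prim
id - id & id :: id :: Atom
id - id & id :: id :: id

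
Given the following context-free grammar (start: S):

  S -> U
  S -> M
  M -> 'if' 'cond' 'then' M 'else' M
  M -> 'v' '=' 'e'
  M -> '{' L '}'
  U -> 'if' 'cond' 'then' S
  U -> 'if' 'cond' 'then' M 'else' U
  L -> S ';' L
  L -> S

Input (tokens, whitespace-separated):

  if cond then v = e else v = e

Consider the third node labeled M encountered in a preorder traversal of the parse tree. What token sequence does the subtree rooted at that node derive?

[S [M if cond then [M v = e] else [M v = e]]]

v = e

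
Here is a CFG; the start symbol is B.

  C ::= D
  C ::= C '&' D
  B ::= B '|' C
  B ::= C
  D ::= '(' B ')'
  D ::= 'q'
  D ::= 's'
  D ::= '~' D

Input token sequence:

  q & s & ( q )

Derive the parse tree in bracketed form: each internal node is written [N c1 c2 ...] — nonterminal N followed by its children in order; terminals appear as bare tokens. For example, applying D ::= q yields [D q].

B
C
C & D
C & D & D
D & D & D
q & D & D
q & s & D
q & s & ( B )
q & s & ( C )
q & s & ( D )
q & s & ( q )

[B [C [C [C [D q]] & [D s]] & [D ( [B [C [D q]]] )]]]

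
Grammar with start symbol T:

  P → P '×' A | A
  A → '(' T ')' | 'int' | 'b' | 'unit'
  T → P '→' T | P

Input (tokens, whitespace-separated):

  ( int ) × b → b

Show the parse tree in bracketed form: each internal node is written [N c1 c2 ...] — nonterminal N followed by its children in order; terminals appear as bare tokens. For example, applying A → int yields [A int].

[T [P [P [A ( [T [P [A int]]] )]] × [A b]] → [T [P [A b]]]]

T
P → T
P × A → T
A × A → T
( T ) × A → T
( P ) × A → T
( A ) × A → T
( int ) × A → T
( int ) × b → T
( int ) × b → P
( int ) × b → A
( int ) × b → b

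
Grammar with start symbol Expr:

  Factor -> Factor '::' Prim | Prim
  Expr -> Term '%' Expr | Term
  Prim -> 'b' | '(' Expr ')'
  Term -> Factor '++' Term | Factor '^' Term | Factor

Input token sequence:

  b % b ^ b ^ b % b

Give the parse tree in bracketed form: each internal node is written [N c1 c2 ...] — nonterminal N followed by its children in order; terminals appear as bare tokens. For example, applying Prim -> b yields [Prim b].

[Expr [Term [Factor [Prim b]]] % [Expr [Term [Factor [Prim b]] ^ [Term [Factor [Prim b]] ^ [Term [Factor [Prim b]]]]] % [Expr [Term [Factor [Prim b]]]]]]

Expr
Term % Expr
Factor % Expr
Prim % Expr
b % Expr
b % Term % Expr
b % Factor ^ Term % Expr
b % Prim ^ Term % Expr
b % b ^ Term % Expr
b % b ^ Factor ^ Term % Expr
b % b ^ Prim ^ Term % Expr
b % b ^ b ^ Term % Expr
b % b ^ b ^ Factor % Expr
b % b ^ b ^ Prim % Expr
b % b ^ b ^ b % Expr
b % b ^ b ^ b % Term
b % b ^ b ^ b % Factor
b % b ^ b ^ b % Prim
b % b ^ b ^ b % b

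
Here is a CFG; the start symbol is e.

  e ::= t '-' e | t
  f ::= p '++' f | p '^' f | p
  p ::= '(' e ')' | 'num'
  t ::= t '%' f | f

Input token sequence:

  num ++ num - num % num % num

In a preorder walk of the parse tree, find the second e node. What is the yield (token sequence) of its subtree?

[e [t [f [p num] ++ [f [p num]]]] - [e [t [t [t [f [p num]]] % [f [p num]]] % [f [p num]]]]]

num % num % num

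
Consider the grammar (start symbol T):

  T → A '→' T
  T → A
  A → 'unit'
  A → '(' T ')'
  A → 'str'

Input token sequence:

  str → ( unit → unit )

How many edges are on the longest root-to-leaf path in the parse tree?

6

[T [A str] → [T [A ( [T [A unit] → [T [A unit]]] )]]]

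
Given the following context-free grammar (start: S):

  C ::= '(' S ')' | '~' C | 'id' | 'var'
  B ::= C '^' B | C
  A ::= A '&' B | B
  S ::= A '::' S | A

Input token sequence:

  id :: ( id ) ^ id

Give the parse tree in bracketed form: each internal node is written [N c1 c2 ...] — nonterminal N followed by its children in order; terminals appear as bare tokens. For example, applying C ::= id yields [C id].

[S [A [B [C id]]] :: [S [A [B [C ( [S [A [B [C id]]]] )] ^ [B [C id]]]]]]

S
A :: S
B :: S
C :: S
id :: S
id :: A
id :: B
id :: C ^ B
id :: ( S ) ^ B
id :: ( A ) ^ B
id :: ( B ) ^ B
id :: ( C ) ^ B
id :: ( id ) ^ B
id :: ( id ) ^ C
id :: ( id ) ^ id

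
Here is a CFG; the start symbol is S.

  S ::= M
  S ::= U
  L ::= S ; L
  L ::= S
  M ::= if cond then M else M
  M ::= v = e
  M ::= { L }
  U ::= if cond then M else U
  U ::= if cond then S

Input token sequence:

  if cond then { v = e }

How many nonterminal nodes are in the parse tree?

[S [U if cond then [S [M { [L [S [M v = e]]] }]]]]

7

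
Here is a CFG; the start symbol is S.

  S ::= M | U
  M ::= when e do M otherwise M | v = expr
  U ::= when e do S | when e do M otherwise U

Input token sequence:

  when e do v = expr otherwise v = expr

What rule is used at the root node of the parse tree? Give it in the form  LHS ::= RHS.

[S [M when e do [M v = expr] otherwise [M v = expr]]]

S ::= M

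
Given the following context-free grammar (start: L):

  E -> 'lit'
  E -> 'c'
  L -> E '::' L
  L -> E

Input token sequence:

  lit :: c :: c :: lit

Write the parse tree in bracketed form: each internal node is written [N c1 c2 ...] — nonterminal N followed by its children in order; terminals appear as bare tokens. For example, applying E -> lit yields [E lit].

L
E :: L
lit :: L
lit :: E :: L
lit :: c :: L
lit :: c :: E :: L
lit :: c :: c :: L
lit :: c :: c :: E
lit :: c :: c :: lit

[L [E lit] :: [L [E c] :: [L [E c] :: [L [E lit]]]]]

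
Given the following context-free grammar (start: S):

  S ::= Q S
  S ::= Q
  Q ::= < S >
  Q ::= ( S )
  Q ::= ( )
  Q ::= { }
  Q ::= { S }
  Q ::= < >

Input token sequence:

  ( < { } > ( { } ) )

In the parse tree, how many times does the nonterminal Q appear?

5

[S [Q ( [S [Q < [S [Q { }]] >] [S [Q ( [S [Q { }]] )]]] )]]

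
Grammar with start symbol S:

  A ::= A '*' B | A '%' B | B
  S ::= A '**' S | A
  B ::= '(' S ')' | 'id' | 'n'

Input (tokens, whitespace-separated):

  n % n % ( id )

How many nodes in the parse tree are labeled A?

4

[S [A [A [A [B n]] % [B n]] % [B ( [S [A [B id]]] )]]]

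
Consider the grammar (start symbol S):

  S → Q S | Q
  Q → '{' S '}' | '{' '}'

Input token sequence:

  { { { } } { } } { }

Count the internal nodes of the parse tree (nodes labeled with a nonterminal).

[S [Q { [S [Q { [S [Q { }]] }] [S [Q { }]]] }] [S [Q { }]]]

10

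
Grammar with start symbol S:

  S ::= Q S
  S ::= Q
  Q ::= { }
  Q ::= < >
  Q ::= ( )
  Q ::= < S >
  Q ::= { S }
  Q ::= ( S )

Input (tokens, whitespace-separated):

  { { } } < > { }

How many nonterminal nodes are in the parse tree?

[S [Q { [S [Q { }]] }] [S [Q < >] [S [Q { }]]]]

8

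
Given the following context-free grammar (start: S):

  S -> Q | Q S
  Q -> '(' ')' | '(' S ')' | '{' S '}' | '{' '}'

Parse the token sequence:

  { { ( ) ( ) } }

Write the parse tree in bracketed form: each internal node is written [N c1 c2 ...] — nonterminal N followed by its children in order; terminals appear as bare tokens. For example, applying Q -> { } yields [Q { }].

[S [Q { [S [Q { [S [Q ( )] [S [Q ( )]]] }]] }]]

S
Q
{ S }
{ Q }
{ { S } }
{ { Q S } }
{ { ( ) S } }
{ { ( ) Q } }
{ { ( ) ( ) } }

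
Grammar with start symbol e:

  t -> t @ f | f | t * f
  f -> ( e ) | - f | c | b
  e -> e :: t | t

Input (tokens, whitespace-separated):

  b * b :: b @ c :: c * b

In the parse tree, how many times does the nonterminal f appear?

6

[e [e [e [t [t [f b]] * [f b]]] :: [t [t [f b]] @ [f c]]] :: [t [t [f c]] * [f b]]]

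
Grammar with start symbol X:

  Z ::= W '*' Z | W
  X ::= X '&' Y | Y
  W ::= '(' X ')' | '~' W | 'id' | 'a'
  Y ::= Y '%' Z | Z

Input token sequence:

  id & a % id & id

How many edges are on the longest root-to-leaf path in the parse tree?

[X [X [X [Y [Z [W id]]]] & [Y [Y [Z [W a]]] % [Z [W id]]]] & [Y [Z [W id]]]]

6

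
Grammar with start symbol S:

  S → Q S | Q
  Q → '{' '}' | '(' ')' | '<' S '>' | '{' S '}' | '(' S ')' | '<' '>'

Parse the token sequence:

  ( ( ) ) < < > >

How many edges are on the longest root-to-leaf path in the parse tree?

5

[S [Q ( [S [Q ( )]] )] [S [Q < [S [Q < >]] >]]]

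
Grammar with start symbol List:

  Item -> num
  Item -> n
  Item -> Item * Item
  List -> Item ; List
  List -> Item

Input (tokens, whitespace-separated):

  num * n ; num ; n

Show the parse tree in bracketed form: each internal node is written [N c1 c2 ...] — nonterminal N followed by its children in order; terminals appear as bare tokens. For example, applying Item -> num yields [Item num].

[List [Item [Item num] * [Item n]] ; [List [Item num] ; [List [Item n]]]]

List
Item ; List
Item * Item ; List
num * Item ; List
num * n ; List
num * n ; Item ; List
num * n ; num ; List
num * n ; num ; Item
num * n ; num ; n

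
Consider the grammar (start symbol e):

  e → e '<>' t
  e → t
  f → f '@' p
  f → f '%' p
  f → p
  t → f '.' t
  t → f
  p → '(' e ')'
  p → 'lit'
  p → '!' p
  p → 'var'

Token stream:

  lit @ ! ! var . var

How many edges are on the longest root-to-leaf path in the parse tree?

6

[e [t [f [f [p lit]] @ [p ! [p ! [p var]]]] . [t [f [p var]]]]]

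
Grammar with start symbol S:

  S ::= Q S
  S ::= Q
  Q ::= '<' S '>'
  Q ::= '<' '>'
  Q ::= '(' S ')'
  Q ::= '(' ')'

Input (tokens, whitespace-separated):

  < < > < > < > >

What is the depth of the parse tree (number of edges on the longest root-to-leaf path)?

6

[S [Q < [S [Q < >] [S [Q < >] [S [Q < >]]]] >]]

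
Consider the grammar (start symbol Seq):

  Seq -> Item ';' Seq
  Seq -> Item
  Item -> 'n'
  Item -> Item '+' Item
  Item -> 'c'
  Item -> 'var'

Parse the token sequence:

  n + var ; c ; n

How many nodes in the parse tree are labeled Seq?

3

[Seq [Item [Item n] + [Item var]] ; [Seq [Item c] ; [Seq [Item n]]]]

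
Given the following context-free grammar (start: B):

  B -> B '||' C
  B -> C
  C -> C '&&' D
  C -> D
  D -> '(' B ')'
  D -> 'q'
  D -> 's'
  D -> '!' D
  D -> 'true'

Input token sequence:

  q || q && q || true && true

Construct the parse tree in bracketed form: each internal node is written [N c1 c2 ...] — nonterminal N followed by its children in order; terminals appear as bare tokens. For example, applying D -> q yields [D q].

[B [B [B [C [D q]]] || [C [C [D q]] && [D q]]] || [C [C [D true]] && [D true]]]

B
B || C
B || C || C
C || C || C
D || C || C
q || C || C
q || C && D || C
q || D && D || C
q || q && D || C
q || q && q || C
q || q && q || C && D
q || q && q || D && D
q || q && q || true && D
q || q && q || true && true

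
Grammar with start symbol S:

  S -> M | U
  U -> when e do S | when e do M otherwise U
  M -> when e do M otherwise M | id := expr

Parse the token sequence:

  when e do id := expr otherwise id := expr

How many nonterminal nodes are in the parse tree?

[S [M when e do [M id := expr] otherwise [M id := expr]]]

4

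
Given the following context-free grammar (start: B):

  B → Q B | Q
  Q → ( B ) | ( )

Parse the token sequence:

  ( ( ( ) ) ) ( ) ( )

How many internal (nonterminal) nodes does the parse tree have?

10

[B [Q ( [B [Q ( [B [Q ( )]] )]] )] [B [Q ( )] [B [Q ( )]]]]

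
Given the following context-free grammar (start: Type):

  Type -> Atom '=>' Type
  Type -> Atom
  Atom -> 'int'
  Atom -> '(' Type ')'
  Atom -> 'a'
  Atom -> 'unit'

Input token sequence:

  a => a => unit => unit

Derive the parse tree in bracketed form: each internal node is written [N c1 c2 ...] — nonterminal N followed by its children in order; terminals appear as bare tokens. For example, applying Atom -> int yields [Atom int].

Type
Atom => Type
a => Type
a => Atom => Type
a => a => Type
a => a => Atom => Type
a => a => unit => Type
a => a => unit => Atom
a => a => unit => unit

[Type [Atom a] => [Type [Atom a] => [Type [Atom unit] => [Type [Atom unit]]]]]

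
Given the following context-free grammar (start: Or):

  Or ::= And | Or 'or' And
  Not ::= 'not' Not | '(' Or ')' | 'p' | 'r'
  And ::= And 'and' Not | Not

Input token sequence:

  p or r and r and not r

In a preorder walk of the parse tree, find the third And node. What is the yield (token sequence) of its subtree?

[Or [Or [And [Not p]]] or [And [And [And [Not r]] and [Not r]] and [Not not [Not r]]]]

r and r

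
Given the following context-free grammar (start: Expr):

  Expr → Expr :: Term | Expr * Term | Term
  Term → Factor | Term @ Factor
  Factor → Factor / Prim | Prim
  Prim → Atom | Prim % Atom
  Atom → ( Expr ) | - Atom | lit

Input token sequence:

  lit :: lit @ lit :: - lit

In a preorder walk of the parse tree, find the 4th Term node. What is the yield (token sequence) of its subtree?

[Expr [Expr [Expr [Term [Factor [Prim [Atom lit]]]]] :: [Term [Term [Factor [Prim [Atom lit]]]] @ [Factor [Prim [Atom lit]]]]] :: [Term [Factor [Prim [Atom - [Atom lit]]]]]]

- lit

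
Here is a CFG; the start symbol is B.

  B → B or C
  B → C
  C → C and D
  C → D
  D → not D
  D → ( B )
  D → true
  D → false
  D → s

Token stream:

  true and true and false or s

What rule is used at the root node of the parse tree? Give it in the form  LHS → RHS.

B → B or C

[B [B [C [C [C [D true]] and [D true]] and [D false]]] or [C [D s]]]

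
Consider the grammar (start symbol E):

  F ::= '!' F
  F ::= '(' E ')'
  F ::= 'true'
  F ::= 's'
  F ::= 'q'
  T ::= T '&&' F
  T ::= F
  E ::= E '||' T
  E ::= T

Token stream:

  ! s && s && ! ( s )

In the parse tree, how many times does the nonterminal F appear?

[E [T [T [T [F ! [F s]]] && [F s]] && [F ! [F ( [E [T [F s]]] )]]]]

6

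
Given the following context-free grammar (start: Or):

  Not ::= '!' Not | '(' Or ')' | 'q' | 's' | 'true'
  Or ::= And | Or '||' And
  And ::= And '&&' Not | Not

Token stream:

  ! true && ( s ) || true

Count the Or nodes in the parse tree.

[Or [Or [And [And [Not ! [Not true]]] && [Not ( [Or [And [Not s]]] )]]] || [And [Not true]]]

3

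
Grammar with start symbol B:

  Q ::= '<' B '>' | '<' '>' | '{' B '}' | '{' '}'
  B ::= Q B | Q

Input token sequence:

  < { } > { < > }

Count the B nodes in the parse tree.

4

[B [Q < [B [Q { }]] >] [B [Q { [B [Q < >]] }]]]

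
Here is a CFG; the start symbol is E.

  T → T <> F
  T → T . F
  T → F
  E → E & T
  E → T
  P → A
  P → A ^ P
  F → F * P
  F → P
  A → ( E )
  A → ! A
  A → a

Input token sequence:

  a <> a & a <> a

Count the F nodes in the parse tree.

4

[E [E [T [T [F [P [A a]]]] <> [F [P [A a]]]]] & [T [T [F [P [A a]]]] <> [F [P [A a]]]]]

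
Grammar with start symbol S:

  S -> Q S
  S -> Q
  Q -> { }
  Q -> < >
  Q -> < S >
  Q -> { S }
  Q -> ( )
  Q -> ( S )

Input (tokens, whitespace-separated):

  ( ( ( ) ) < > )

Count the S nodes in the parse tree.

4

[S [Q ( [S [Q ( [S [Q ( )]] )] [S [Q < >]]] )]]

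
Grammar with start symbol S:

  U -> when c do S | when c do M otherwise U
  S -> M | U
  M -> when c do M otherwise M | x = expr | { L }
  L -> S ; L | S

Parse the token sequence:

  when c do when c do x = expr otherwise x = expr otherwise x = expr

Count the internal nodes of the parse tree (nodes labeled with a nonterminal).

[S [M when c do [M when c do [M x = expr] otherwise [M x = expr]] otherwise [M x = expr]]]

6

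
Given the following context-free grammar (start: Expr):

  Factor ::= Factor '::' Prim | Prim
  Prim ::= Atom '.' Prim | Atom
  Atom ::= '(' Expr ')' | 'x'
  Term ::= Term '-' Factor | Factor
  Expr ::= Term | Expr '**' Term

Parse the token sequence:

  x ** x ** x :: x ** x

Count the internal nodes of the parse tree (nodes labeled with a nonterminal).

23

[Expr [Expr [Expr [Expr [Term [Factor [Prim [Atom x]]]]] ** [Term [Factor [Prim [Atom x]]]]] ** [Term [Factor [Factor [Prim [Atom x]]] :: [Prim [Atom x]]]]] ** [Term [Factor [Prim [Atom x]]]]]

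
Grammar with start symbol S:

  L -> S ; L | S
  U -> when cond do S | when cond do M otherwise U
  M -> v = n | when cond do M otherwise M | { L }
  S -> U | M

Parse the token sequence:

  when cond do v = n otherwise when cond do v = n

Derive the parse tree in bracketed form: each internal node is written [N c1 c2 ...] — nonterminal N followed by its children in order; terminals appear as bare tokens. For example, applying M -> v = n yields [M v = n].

S
U
when cond do M otherwise U
when cond do v = n otherwise U
when cond do v = n otherwise when cond do S
when cond do v = n otherwise when cond do M
when cond do v = n otherwise when cond do v = n

[S [U when cond do [M v = n] otherwise [U when cond do [S [M v = n]]]]]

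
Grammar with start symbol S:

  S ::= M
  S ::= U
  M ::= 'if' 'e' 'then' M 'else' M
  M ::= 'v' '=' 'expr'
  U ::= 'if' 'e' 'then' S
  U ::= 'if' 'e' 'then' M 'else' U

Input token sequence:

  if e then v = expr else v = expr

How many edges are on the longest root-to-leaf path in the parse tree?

3

[S [M if e then [M v = expr] else [M v = expr]]]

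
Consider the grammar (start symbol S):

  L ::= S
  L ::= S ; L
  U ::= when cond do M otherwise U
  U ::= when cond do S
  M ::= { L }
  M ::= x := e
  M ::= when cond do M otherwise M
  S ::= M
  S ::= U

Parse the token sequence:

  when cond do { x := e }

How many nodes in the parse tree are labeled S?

3

[S [U when cond do [S [M { [L [S [M x := e]]] }]]]]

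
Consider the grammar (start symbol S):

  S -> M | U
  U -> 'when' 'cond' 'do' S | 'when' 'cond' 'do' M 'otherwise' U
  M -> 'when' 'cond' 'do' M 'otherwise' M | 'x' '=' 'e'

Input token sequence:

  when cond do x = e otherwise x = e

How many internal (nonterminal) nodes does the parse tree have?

4

[S [M when cond do [M x = e] otherwise [M x = e]]]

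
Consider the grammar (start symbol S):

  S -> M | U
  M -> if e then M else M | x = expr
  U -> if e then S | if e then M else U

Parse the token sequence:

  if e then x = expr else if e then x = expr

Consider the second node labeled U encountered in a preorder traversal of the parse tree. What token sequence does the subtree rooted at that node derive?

[S [U if e then [M x = expr] else [U if e then [S [M x = expr]]]]]

if e then x = expr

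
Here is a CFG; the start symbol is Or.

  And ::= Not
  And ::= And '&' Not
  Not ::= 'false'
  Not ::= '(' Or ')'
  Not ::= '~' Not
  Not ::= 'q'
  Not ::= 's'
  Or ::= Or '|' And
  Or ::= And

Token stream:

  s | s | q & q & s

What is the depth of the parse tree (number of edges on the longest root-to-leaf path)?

[Or [Or [Or [And [Not s]]] | [And [Not s]]] | [And [And [And [Not q]] & [Not q]] & [Not s]]]

5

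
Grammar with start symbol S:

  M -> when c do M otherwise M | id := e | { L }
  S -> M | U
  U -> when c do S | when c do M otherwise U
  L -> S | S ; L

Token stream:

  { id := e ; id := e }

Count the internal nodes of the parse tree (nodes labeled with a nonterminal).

8

[S [M { [L [S [M id := e]] ; [L [S [M id := e]]]] }]]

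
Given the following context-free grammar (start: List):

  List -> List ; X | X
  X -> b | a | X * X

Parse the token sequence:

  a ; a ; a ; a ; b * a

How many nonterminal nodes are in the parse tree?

12

[List [List [List [List [List [X a]] ; [X a]] ; [X a]] ; [X a]] ; [X [X b] * [X a]]]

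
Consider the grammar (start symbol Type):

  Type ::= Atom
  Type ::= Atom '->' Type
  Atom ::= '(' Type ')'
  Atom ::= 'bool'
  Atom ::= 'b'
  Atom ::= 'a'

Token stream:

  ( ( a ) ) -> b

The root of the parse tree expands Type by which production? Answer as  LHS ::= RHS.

[Type [Atom ( [Type [Atom ( [Type [Atom a]] )]] )] -> [Type [Atom b]]]

Type ::= Atom '->' Type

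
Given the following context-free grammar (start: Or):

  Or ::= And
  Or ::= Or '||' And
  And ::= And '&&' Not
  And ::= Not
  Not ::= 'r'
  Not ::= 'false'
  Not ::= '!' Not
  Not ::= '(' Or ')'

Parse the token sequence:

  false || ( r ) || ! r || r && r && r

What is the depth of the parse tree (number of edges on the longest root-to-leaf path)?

8

[Or [Or [Or [Or [And [Not false]]] || [And [Not ( [Or [And [Not r]]] )]]] || [And [Not ! [Not r]]]] || [And [And [And [Not r]] && [Not r]] && [Not r]]]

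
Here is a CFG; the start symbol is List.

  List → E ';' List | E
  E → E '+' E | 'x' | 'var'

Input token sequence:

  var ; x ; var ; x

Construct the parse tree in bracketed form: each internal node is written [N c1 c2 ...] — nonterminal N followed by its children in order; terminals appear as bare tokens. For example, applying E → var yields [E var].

List
E ; List
var ; List
var ; E ; List
var ; x ; List
var ; x ; E ; List
var ; x ; var ; List
var ; x ; var ; E
var ; x ; var ; x

[List [E var] ; [List [E x] ; [List [E var] ; [List [E x]]]]]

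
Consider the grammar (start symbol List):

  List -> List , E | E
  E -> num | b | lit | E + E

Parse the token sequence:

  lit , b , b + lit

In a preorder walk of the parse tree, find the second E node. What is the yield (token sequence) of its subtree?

b

[List [List [List [E lit]] , [E b]] , [E [E b] + [E lit]]]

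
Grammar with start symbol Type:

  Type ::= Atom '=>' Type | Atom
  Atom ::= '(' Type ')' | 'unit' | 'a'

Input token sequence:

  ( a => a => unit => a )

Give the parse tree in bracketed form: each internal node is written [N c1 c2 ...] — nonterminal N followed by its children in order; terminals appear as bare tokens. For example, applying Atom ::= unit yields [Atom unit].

[Type [Atom ( [Type [Atom a] => [Type [Atom a] => [Type [Atom unit] => [Type [Atom a]]]]] )]]

Type
Atom
( Type )
( Atom => Type )
( a => Type )
( a => Atom => Type )
( a => a => Type )
( a => a => Atom => Type )
( a => a => unit => Type )
( a => a => unit => Atom )
( a => a => unit => a )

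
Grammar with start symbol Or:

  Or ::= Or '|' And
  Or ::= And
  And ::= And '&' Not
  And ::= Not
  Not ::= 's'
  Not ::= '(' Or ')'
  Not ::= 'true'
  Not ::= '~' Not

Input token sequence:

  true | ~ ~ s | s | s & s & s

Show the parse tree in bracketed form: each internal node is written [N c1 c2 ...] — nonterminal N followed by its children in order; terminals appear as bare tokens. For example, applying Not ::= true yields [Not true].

Or
Or | And
Or | And | And
Or | And | And | And
And | And | And | And
Not | And | And | And
true | And | And | And
true | Not | And | And
true | ~ Not | And | And
true | ~ ~ Not | And | And
true | ~ ~ s | And | And
true | ~ ~ s | Not | And
true | ~ ~ s | s | And
true | ~ ~ s | s | And & Not
true | ~ ~ s | s | And & Not & Not
true | ~ ~ s | s | Not & Not & Not
true | ~ ~ s | s | s & Not & Not
true | ~ ~ s | s | s & s & Not
true | ~ ~ s | s | s & s & s

[Or [Or [Or [Or [And [Not true]]] | [And [Not ~ [Not ~ [Not s]]]]] | [And [Not s]]] | [And [And [And [Not s]] & [Not s]] & [Not s]]]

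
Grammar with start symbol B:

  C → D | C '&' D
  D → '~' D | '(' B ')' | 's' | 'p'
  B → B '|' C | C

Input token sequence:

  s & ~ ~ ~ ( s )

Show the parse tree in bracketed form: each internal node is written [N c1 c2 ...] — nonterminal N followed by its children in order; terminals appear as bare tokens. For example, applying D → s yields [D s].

[B [C [C [D s]] & [D ~ [D ~ [D ~ [D ( [B [C [D s]]] )]]]]]]

B
C
C & D
D & D
s & D
s & ~ D
s & ~ ~ D
s & ~ ~ ~ D
s & ~ ~ ~ ( B )
s & ~ ~ ~ ( C )
s & ~ ~ ~ ( D )
s & ~ ~ ~ ( s )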